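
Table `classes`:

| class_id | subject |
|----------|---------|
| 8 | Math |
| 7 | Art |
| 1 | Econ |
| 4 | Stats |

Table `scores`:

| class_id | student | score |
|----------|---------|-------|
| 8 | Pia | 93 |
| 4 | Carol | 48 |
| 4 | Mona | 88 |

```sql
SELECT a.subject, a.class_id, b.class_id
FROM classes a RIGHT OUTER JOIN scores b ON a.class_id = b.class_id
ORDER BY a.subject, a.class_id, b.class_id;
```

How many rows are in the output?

RIGHT JOIN keeps every row from `scores`; unmatched rows get NULL for `classes`'s columns.
Matching on a.class_id = b.class_id.
Matched pairs: 3; unmatched b rows kept: 0.
Total: 3 rows.

3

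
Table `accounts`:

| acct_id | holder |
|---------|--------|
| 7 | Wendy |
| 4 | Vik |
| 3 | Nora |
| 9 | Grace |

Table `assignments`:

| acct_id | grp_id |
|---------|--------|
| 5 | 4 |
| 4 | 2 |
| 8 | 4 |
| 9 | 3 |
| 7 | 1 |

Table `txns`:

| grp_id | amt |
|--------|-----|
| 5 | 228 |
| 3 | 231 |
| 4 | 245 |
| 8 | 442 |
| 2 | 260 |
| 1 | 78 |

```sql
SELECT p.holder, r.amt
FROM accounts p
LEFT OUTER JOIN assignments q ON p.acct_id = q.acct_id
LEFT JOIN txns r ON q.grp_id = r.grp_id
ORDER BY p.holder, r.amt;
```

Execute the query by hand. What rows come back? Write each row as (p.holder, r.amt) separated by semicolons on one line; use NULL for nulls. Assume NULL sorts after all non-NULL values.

(Grace, 231); (Nora, NULL); (Vik, 260); (Wendy, 78)

Joins associate left-to-right: accounts LEFT JOIN assignments on acct_id gives 4 intermediate row(s).
Then LEFT JOIN `txns r` on grp_id: each of those 4 rows is kept; rows whose q.grp_id has no match in r get NULL for r's columns.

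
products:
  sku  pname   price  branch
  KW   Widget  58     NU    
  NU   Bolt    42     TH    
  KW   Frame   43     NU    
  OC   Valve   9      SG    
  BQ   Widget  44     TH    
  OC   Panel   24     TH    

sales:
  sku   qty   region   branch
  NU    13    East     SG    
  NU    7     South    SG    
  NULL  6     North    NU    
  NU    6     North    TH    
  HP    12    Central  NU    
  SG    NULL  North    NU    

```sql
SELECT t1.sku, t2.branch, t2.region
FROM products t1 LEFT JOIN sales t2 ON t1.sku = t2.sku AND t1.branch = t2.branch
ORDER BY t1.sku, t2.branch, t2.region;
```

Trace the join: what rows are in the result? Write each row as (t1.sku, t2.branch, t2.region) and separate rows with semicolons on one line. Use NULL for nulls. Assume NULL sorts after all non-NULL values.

(BQ, NULL, NULL); (KW, NULL, NULL); (KW, NULL, NULL); (NU, TH, North); (OC, NULL, NULL); (OC, NULL, NULL)

LEFT JOIN keeps every row from `products`; unmatched rows get NULL for `sales`'s columns.
Matching on t1.sku = t2.sku AND t1.branch = t2.branch. A NULL in a compared column never satisfies the condition.
- t1 (sku=KW, branch=NU) has no partner → padded with NULL.
- t1 (sku=NU, branch=TH) pairs with 1 row(s) of t2.
- t1 (sku=KW, branch=NU) has no partner → padded with NULL.
- t1 (sku=OC, branch=SG) has no partner → padded with NULL.
- t1 (sku=BQ, branch=TH) has no partner → padded with NULL.
- t1 (sku=OC, branch=TH) has no partner → padded with NULL.
After projecting and ordering:
t1.sku | t2.branch | t2.region
BQ | NULL | NULL
KW | NULL | NULL
KW | NULL | NULL
NU | TH | North
OC | NULL | NULL
OC | NULL | NULL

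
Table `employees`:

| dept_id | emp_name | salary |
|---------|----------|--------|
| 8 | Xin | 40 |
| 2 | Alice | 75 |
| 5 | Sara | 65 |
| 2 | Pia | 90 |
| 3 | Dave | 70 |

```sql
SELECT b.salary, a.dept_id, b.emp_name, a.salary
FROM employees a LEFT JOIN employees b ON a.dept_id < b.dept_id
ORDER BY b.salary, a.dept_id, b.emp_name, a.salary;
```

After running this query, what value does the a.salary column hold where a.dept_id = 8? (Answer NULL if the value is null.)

40

LEFT JOIN keeps every row from `employees a`; unmatched rows get NULL for `employees b`'s columns.
Matching on a.dept_id < b.dept_id.
- a row (dept_id=8): no match → kept, b columns NULL.
- a row (dept_id=2): matches 3 b row(s) → 3 output row(s).
- a row (dept_id=5): matches 1 b row(s) → 1 output row(s).
- a row (dept_id=2): matches 3 b row(s) → 3 output row(s).
- a row (dept_id=3): matches 2 b row(s) → 2 output row(s).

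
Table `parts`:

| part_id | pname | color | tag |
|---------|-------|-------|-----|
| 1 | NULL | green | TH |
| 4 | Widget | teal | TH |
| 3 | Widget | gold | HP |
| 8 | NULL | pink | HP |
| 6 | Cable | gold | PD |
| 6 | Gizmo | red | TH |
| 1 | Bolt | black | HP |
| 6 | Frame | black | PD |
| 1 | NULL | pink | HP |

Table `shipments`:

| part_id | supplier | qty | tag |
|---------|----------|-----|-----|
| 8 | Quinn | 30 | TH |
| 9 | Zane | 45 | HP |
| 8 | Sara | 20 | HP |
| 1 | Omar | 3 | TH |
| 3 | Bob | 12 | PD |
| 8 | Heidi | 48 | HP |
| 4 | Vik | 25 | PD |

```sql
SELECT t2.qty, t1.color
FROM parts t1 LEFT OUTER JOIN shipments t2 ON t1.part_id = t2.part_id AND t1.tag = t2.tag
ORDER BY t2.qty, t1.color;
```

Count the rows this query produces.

10

LEFT JOIN keeps every row from `parts`; unmatched rows get NULL for `shipments`'s columns.
Matching on t1.part_id = t2.part_id AND t1.tag = t2.tag.
Matched pairs: 3; unmatched t1 rows kept: 7.
Total: 3 matched + 7 padded = 10 rows.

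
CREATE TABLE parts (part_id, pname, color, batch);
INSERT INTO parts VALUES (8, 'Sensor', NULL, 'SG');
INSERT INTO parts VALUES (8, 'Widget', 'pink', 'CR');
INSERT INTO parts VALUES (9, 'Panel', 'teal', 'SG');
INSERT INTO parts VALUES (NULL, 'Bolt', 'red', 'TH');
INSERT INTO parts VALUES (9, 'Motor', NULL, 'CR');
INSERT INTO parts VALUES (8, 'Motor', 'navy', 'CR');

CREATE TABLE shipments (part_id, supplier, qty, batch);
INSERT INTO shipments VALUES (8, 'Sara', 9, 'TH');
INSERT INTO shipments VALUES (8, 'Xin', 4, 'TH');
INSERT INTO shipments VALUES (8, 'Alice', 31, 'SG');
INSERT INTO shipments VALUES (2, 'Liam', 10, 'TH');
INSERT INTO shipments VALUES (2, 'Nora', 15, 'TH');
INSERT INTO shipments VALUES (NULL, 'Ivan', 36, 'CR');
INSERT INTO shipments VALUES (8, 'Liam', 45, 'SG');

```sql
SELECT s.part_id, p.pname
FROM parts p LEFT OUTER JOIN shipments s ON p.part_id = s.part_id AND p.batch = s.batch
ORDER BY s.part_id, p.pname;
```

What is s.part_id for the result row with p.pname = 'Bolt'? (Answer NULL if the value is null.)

NULL

LEFT JOIN keeps every row from `parts`; unmatched rows get NULL for `shipments`'s columns.
Matching on p.part_id = s.part_id AND p.batch = s.batch. A NULL in a compared column never satisfies the condition.
- part_id=8, batch=SG: 2 matching s row(s), so 2 row(s) emitted.
- part_id=8, batch=CR: no s row matches, row kept with s columns NULL.
- part_id=9, batch=SG: no s row matches, row kept with s columns NULL.
- part_id=NULL, batch=TH: no s row matches, row kept with s columns NULL.
- part_id=9, batch=CR: no s row matches, row kept with s columns NULL.
- part_id=8, batch=CR: no s row matches, row kept with s columns NULL.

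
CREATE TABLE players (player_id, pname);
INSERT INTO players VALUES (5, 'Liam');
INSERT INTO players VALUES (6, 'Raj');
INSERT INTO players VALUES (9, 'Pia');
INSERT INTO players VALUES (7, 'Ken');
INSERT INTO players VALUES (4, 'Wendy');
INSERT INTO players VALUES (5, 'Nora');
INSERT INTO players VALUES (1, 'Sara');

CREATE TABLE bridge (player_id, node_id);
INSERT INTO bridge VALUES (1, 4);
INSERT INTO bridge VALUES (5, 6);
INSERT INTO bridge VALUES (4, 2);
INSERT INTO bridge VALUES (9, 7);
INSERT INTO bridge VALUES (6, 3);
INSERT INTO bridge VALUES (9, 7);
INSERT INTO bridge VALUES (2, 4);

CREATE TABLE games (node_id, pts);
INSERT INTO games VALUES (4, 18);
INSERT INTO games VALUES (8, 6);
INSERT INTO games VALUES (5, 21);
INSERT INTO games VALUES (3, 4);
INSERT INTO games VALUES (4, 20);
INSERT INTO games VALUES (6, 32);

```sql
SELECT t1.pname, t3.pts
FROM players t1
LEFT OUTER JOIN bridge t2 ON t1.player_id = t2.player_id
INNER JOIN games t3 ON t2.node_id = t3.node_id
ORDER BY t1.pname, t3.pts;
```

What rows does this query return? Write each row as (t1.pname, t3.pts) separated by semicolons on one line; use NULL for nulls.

(Liam, 32); (Nora, 32); (Raj, 4); (Sara, 18); (Sara, 20)

Step 1 — t1 LEFT JOIN t2 on player_id → 8 row(s).
Then INNER JOIN `games t3` on node_id: keep only rows whose t2.node_id appears in t3.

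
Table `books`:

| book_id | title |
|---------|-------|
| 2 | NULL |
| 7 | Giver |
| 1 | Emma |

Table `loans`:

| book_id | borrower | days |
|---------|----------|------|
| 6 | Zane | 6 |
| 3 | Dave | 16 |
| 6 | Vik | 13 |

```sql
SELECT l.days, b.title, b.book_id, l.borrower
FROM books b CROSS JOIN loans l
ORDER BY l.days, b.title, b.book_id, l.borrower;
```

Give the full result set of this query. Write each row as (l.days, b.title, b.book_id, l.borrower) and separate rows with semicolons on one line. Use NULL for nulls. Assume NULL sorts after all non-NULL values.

(6, Emma, 1, Zane); (6, Giver, 7, Zane); (6, NULL, 2, Zane); (13, Emma, 1, Vik); (13, Giver, 7, Vik); (13, NULL, 2, Vik); (16, Emma, 1, Dave); (16, Giver, 7, Dave); (16, NULL, 2, Dave)

CROSS JOIN pairs every row of `books` with every row of `loans`: 3 × 3 = 9 rows.
After projecting and ordering:
l.days | b.title | b.book_id | l.borrower
6 | Emma | 1 | Zane
6 | Giver | 7 | Zane
6 | NULL | 2 | Zane
13 | Emma | 1 | Vik
13 | Giver | 7 | Vik
13 | NULL | 2 | Vik
16 | Emma | 1 | Dave
16 | Giver | 7 | Dave
16 | NULL | 2 | Dave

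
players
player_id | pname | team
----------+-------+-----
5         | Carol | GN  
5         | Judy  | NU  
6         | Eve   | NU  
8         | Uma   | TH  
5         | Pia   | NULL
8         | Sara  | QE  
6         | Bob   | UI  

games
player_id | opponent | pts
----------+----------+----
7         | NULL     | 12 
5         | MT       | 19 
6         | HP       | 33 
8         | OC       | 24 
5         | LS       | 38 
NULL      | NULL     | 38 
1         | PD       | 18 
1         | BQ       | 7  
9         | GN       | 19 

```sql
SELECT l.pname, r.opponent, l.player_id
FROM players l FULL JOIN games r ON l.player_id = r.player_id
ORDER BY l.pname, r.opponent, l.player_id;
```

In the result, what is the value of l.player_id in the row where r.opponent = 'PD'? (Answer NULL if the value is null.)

NULL

FULL OUTER JOIN keeps every row from both sides; unmatched rows get NULL for the other side's columns.
Matching on l.player_id = r.player_id. A NULL in a compared column never satisfies the condition.
Matched pairs: 10; unmatched l rows kept: 0; unmatched r rows kept: 5.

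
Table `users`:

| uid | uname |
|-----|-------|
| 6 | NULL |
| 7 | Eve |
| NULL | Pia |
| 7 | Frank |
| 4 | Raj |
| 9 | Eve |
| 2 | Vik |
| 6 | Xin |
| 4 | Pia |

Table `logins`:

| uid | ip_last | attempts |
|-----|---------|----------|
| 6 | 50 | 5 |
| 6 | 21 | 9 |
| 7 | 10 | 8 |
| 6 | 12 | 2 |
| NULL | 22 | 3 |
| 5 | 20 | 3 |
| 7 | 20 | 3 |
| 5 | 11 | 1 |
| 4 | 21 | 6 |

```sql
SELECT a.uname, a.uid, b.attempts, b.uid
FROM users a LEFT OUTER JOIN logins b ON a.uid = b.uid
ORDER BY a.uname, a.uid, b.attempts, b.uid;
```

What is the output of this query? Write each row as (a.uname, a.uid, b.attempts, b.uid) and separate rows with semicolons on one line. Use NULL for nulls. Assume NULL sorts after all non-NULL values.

(Eve, 7, 3, 7); (Eve, 7, 8, 7); (Eve, 9, NULL, NULL); (Frank, 7, 3, 7); (Frank, 7, 8, 7); (Pia, 4, 6, 4); (Pia, NULL, NULL, NULL); (Raj, 4, 6, 4); (Vik, 2, NULL, NULL); (Xin, 6, 2, 6); (Xin, 6, 5, 6); (Xin, 6, 9, 6); (NULL, 6, 2, 6); (NULL, 6, 5, 6); (NULL, 6, 9, 6)

LEFT JOIN keeps every row from `users`; unmatched rows get NULL for `logins`'s columns.
Matching on a.uid = b.uid. A NULL in a compared column never satisfies the condition.
Matched pairs: 12; unmatched a rows kept: 3.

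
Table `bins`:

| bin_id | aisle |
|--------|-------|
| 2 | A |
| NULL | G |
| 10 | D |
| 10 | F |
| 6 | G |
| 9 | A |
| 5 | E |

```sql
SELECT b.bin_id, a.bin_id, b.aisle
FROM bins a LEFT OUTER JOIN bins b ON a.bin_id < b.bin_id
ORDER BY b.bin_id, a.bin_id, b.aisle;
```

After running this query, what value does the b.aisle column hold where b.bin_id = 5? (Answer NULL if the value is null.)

LEFT JOIN keeps every row from `bins a`; unmatched rows get NULL for `bins b`'s columns.
Matching on a.bin_id < b.bin_id. A NULL in a compared column never satisfies the condition.
- bin_id=2: 5 matching b row(s), so 5 row(s) emitted.
- bin_id=NULL: no b row matches, row kept with b columns NULL.
- bin_id=10: no b row matches, row kept with b columns NULL.
- bin_id=10: no b row matches, row kept with b columns NULL.
- bin_id=6: 3 matching b row(s), so 3 row(s) emitted.
- bin_id=9: 2 matching b row(s), so 2 row(s) emitted.
- bin_id=5: 4 matching b row(s), so 4 row(s) emitted.

E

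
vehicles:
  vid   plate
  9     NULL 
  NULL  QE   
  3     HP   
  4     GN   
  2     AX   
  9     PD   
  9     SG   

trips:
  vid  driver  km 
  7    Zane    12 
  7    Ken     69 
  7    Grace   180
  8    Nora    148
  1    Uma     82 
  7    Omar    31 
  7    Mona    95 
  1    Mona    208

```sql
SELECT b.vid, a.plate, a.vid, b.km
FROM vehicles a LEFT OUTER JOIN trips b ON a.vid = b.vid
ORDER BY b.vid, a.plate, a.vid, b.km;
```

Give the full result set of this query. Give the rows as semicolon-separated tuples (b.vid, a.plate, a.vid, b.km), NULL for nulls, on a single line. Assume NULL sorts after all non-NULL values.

LEFT JOIN keeps every row from `vehicles`; unmatched rows get NULL for `trips`'s columns.
Matching on a.vid = b.vid. A NULL in a compared column never satisfies the condition.
- a (vid=9) has no partner → padded with NULL.
- a (vid=NULL) has no partner → padded with NULL.
- a (vid=3) has no partner → padded with NULL.
- a (vid=4) has no partner → padded with NULL.
- a (vid=2) has no partner → padded with NULL.
- a (vid=9) has no partner → padded with NULL.
- a (vid=9) has no partner → padded with NULL.
After projecting and ordering:
b.vid | a.plate | a.vid | b.km
NULL | AX | 2 | NULL
NULL | GN | 4 | NULL
NULL | HP | 3 | NULL
NULL | PD | 9 | NULL
NULL | QE | NULL | NULL
NULL | SG | 9 | NULL
NULL | NULL | 9 | NULL

(NULL, AX, 2, NULL); (NULL, GN, 4, NULL); (NULL, HP, 3, NULL); (NULL, PD, 9, NULL); (NULL, QE, NULL, NULL); (NULL, SG, 9, NULL); (NULL, NULL, 9, NULL)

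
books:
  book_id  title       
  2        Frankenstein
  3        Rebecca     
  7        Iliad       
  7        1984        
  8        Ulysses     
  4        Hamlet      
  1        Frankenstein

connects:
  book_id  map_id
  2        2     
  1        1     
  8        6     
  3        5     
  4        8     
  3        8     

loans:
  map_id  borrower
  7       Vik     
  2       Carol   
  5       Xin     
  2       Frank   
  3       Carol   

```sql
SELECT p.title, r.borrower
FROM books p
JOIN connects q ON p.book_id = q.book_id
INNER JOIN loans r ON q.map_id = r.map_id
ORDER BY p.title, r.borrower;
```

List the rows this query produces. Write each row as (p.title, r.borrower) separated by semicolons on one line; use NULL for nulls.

Step 1 — p INNER JOIN q on book_id → 6 row(s).
Then INNER JOIN `loans r` on map_id: keep only rows whose q.map_id appears in r.

(Frankenstein, Carol); (Frankenstein, Frank); (Rebecca, Xin)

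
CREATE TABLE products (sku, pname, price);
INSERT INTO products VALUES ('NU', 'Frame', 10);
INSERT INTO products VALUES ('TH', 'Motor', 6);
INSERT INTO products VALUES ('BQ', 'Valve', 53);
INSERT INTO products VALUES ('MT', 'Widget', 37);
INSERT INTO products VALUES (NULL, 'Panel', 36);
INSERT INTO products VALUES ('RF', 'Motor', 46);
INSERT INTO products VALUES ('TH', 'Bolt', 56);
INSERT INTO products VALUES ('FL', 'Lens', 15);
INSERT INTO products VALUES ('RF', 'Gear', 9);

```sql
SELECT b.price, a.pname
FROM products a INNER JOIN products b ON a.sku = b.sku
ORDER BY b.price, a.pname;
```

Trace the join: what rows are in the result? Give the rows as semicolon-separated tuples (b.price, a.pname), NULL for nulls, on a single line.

INNER JOIN keeps only pairs where the ON condition holds.
Matching on a.sku = b.sku. A NULL in a compared column never satisfies the condition.
Matched pairs: 12.

(6, Bolt); (6, Motor); (9, Gear); (9, Motor); (10, Frame); (15, Lens); (37, Widget); (46, Gear); (46, Motor); (53, Valve); (56, Bolt); (56, Motor)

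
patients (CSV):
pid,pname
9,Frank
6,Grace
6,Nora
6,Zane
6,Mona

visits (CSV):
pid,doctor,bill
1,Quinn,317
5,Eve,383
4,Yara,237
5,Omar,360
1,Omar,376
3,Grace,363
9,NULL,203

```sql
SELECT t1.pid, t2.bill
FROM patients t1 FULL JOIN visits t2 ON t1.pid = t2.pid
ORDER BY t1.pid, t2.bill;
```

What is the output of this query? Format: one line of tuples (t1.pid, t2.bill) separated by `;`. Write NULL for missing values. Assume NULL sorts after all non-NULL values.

(6, NULL); (6, NULL); (6, NULL); (6, NULL); (9, 203); (NULL, 237); (NULL, 317); (NULL, 360); (NULL, 363); (NULL, 376); (NULL, 383)

FULL OUTER JOIN keeps every row from both sides; unmatched rows get NULL for the other side's columns.
Matching on t1.pid = t2.pid.
- t1[0] pid=9 → 1 match(es) in t2 → 1 row(s).
- t1[1] pid=6 → no match; kept with NULLs on the t2 side.
- t1[2] pid=6 → no match; kept with NULLs on the t2 side.
- t1[3] pid=6 → no match; kept with NULLs on the t2 side.
- t1[4] pid=6 → no match; kept with NULLs on the t2 side.
- plus 6 unmatched t2 row(s), each kept with NULL t1 columns.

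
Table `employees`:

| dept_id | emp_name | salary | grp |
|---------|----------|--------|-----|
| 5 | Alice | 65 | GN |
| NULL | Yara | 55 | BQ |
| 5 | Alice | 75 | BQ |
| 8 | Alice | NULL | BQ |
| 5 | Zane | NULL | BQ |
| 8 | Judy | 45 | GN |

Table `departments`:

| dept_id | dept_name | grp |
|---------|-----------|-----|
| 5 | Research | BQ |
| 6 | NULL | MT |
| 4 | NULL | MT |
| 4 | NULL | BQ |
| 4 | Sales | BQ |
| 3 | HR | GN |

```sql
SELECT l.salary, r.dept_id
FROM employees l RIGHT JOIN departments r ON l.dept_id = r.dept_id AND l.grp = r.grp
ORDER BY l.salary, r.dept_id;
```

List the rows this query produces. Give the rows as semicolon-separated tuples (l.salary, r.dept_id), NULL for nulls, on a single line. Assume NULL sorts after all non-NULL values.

RIGHT JOIN keeps every row from `departments`; unmatched rows get NULL for `employees`'s columns.
Matching on l.dept_id = r.dept_id AND l.grp = r.grp. A NULL in a compared column never satisfies the condition.
Matched pairs: 2; unmatched r rows kept: 5.

(75, 5); (NULL, 3); (NULL, 4); (NULL, 4); (NULL, 4); (NULL, 5); (NULL, 6)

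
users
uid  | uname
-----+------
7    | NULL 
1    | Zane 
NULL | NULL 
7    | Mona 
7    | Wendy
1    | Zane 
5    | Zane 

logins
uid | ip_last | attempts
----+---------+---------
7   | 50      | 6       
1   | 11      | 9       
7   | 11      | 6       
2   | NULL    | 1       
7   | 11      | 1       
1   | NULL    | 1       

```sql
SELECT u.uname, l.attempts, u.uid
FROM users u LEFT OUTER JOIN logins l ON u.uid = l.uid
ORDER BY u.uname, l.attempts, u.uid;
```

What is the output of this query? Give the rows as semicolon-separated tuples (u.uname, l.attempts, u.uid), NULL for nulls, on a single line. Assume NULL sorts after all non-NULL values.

LEFT JOIN keeps every row from `users`; unmatched rows get NULL for `logins`'s columns.
Matching on u.uid = l.uid. A NULL in a compared column never satisfies the condition.
- uid=7: 3 matching l row(s), so 3 row(s) emitted.
- uid=1: 2 matching l row(s), so 2 row(s) emitted.
- uid=NULL: no l row matches, row kept with l columns NULL.
- uid=7: 3 matching l row(s), so 3 row(s) emitted.
- uid=7: 3 matching l row(s), so 3 row(s) emitted.
- uid=1: 2 matching l row(s), so 2 row(s) emitted.
- uid=5: no l row matches, row kept with l columns NULL.

(Mona, 1, 7); (Mona, 6, 7); (Mona, 6, 7); (Wendy, 1, 7); (Wendy, 6, 7); (Wendy, 6, 7); (Zane, 1, 1); (Zane, 1, 1); (Zane, 9, 1); (Zane, 9, 1); (Zane, NULL, 5); (NULL, 1, 7); (NULL, 6, 7); (NULL, 6, 7); (NULL, NULL, NULL)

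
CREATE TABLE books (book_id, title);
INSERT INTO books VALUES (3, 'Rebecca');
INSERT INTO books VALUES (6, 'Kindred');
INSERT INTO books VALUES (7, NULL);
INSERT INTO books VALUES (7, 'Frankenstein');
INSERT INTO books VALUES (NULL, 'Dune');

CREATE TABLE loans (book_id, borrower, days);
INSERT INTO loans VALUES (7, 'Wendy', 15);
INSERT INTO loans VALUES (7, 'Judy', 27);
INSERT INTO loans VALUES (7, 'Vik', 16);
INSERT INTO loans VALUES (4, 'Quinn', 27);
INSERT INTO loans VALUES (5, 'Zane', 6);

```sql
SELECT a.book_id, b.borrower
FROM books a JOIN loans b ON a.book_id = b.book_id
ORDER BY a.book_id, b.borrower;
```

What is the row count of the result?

INNER JOIN keeps only pairs where the ON condition holds.
Matching on a.book_id = b.book_id. A NULL in a compared column never satisfies the condition.
Matched pairs: 6.
Total: 6 rows.

6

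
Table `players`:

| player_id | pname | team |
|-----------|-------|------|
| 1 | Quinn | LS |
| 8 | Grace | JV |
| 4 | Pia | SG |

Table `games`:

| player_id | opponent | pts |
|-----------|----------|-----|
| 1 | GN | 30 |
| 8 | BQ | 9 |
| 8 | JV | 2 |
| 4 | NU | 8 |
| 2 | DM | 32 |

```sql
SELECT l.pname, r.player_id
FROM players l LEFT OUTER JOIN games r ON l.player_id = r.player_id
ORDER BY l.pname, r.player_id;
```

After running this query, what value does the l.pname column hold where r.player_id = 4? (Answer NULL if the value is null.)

Pia

LEFT JOIN keeps every row from `players`; unmatched rows get NULL for `games`'s columns.
Matching on l.player_id = r.player_id.
- l (player_id=1) pairs with 1 row(s) of r.
- l (player_id=8) pairs with 2 row(s) of r.
- l (player_id=4) pairs with 1 row(s) of r.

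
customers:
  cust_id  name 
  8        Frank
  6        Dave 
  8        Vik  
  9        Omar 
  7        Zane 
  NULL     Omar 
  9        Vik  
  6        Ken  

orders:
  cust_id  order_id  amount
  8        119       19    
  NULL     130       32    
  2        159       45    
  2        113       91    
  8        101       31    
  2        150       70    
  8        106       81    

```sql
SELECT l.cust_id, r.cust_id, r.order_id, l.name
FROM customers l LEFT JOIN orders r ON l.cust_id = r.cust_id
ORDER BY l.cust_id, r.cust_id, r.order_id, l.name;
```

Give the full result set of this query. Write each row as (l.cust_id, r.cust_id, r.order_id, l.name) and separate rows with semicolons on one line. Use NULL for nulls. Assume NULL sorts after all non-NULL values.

(6, NULL, NULL, Dave); (6, NULL, NULL, Ken); (7, NULL, NULL, Zane); (8, 8, 101, Frank); (8, 8, 101, Vik); (8, 8, 106, Frank); (8, 8, 106, Vik); (8, 8, 119, Frank); (8, 8, 119, Vik); (9, NULL, NULL, Omar); (9, NULL, NULL, Vik); (NULL, NULL, NULL, Omar)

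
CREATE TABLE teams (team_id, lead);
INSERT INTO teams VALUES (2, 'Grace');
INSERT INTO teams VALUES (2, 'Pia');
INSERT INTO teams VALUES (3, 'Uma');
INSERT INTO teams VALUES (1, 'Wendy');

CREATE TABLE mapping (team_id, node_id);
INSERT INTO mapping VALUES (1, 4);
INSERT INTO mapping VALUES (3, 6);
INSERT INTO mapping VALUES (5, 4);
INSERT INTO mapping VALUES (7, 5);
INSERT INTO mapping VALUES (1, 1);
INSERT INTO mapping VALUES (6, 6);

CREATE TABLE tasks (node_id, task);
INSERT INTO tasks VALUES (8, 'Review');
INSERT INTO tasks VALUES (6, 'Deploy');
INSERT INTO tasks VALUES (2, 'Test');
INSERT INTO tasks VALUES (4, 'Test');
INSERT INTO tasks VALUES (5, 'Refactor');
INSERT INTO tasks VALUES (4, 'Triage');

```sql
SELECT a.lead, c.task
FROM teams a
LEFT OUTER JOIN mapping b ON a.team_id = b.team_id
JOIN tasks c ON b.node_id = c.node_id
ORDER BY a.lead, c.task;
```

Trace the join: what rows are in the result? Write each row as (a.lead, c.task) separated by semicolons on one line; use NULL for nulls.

(Uma, Deploy); (Wendy, Test); (Wendy, Triage)

Step 1 — a LEFT JOIN b on team_id → 5 row(s).
Then INNER JOIN `tasks c` on node_id: keep only rows whose b.node_id appears in c.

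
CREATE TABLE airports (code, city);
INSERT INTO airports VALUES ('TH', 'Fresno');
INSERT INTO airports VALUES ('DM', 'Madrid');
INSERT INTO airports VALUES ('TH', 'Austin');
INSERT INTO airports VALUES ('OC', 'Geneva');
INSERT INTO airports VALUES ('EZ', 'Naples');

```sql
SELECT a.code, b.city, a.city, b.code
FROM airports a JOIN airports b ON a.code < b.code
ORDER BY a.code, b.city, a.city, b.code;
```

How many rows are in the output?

INNER JOIN keeps only pairs where the ON condition holds.
Matching on a.code < b.code.
- code=TH: no matching b row, dropped.
- code=DM: 4 matching b row(s), so 4 row(s) emitted.
- code=TH: no matching b row, dropped.
- code=OC: 2 matching b row(s), so 2 row(s) emitted.
- code=EZ: 3 matching b row(s), so 3 row(s) emitted.
Total: 9 rows.

9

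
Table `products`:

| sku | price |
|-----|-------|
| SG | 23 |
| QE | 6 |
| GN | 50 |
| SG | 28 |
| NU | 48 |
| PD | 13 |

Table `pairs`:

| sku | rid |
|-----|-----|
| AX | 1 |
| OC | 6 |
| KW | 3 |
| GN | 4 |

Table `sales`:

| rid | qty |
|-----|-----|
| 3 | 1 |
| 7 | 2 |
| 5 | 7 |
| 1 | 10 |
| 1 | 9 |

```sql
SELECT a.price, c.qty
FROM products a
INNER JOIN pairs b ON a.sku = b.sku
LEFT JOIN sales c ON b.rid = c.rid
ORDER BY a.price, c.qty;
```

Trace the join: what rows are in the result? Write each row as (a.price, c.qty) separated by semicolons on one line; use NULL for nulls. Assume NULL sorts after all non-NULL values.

(50, NULL)

Evaluate left to right. First `products a INNER JOIN pairs b` on sku: 1 row(s).
Then LEFT JOIN `sales c` on rid: each of those 1 rows is kept; rows whose b.rid has no match in c get NULL for c's columns.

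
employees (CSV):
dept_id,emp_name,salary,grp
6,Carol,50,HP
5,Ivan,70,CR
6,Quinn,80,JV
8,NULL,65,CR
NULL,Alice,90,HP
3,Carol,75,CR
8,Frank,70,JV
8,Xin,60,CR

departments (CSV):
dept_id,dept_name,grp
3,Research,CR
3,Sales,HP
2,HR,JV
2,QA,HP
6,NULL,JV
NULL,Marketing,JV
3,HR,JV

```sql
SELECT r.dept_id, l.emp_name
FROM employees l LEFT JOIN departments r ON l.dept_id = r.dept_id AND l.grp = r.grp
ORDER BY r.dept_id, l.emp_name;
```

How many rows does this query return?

LEFT JOIN keeps every row from `employees`; unmatched rows get NULL for `departments`'s columns.
Matching on l.dept_id = r.dept_id AND l.grp = r.grp. A NULL in a compared column never satisfies the condition.
- dept_id=6, grp=HP: no r row matches, row kept with r columns NULL.
- dept_id=5, grp=CR: no r row matches, row kept with r columns NULL.
- dept_id=6, grp=JV: 1 matching r row(s), so 1 row(s) emitted.
- dept_id=8, grp=CR: no r row matches, row kept with r columns NULL.
- dept_id=NULL, grp=HP: no r row matches, row kept with r columns NULL.
- dept_id=3, grp=CR: 1 matching r row(s), so 1 row(s) emitted.
- dept_id=8, grp=JV: no r row matches, row kept with r columns NULL.
- dept_id=8, grp=CR: no r row matches, row kept with r columns NULL.
Total: 2 matched + 6 padded = 8 rows.

8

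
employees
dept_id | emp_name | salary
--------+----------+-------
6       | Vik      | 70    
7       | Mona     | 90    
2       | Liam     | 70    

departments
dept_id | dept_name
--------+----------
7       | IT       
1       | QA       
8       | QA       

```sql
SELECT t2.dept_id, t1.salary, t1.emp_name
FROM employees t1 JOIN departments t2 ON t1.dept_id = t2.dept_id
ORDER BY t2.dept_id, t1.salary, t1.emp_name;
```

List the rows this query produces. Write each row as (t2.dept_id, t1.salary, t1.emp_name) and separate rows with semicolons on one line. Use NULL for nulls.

(7, 90, Mona)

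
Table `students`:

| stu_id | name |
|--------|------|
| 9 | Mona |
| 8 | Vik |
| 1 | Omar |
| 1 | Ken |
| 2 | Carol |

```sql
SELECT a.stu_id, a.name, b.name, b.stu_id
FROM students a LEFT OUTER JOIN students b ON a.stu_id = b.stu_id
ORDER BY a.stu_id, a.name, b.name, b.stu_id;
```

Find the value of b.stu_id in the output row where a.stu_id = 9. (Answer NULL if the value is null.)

LEFT JOIN keeps every row from `students a`; unmatched rows get NULL for `students b`'s columns.
Matching on a.stu_id = b.stu_id.
Matched pairs: 7; unmatched a rows kept: 0.

9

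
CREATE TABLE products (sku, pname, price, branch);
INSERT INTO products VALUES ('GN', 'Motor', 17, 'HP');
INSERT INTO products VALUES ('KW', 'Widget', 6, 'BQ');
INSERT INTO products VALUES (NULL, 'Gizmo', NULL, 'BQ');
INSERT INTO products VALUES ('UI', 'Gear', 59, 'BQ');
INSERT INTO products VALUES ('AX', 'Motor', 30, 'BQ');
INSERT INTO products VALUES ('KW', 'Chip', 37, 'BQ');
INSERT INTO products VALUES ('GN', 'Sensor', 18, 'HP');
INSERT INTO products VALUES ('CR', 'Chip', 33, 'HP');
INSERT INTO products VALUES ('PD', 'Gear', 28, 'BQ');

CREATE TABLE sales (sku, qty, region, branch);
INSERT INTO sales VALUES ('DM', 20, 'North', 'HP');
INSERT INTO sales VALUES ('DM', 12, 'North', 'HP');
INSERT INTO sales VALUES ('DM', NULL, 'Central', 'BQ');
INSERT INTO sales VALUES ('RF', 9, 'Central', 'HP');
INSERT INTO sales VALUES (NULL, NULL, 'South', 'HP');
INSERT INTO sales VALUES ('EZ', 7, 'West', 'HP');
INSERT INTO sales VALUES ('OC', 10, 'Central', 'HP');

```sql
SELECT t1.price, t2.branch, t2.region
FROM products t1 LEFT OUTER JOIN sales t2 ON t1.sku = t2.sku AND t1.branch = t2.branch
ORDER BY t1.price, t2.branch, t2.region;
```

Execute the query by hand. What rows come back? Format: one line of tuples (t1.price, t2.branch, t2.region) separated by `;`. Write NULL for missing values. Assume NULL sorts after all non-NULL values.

LEFT JOIN keeps every row from `products`; unmatched rows get NULL for `sales`'s columns.
Matching on t1.sku = t2.sku AND t1.branch = t2.branch. A NULL in a compared column never satisfies the condition.
- t1 row (sku=GN, branch=HP): no match → kept, t2 columns NULL.
- t1 row (sku=KW, branch=BQ): no match → kept, t2 columns NULL.
- t1 row (sku=NULL, branch=BQ): no match → kept, t2 columns NULL.
- t1 row (sku=UI, branch=BQ): no match → kept, t2 columns NULL.
- t1 row (sku=AX, branch=BQ): no match → kept, t2 columns NULL.
- t1 row (sku=KW, branch=BQ): no match → kept, t2 columns NULL.
- t1 row (sku=GN, branch=HP): no match → kept, t2 columns NULL.
- t1 row (sku=CR, branch=HP): no match → kept, t2 columns NULL.
- t1 row (sku=PD, branch=BQ): no match → kept, t2 columns NULL.
After projecting and ordering:
t1.price | t2.branch | t2.region
6 | NULL | NULL
17 | NULL | NULL
18 | NULL | NULL
28 | NULL | NULL
30 | NULL | NULL
33 | NULL | NULL
37 | NULL | NULL
59 | NULL | NULL
NULL | NULL | NULL

(6, NULL, NULL); (17, NULL, NULL); (18, NULL, NULL); (28, NULL, NULL); (30, NULL, NULL); (33, NULL, NULL); (37, NULL, NULL); (59, NULL, NULL); (NULL, NULL, NULL)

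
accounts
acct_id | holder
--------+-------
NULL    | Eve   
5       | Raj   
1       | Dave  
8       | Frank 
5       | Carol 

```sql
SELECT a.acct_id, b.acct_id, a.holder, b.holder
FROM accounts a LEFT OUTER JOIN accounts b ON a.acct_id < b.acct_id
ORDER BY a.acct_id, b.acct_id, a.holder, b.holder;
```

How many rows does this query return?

7

LEFT JOIN keeps every row from `accounts a`; unmatched rows get NULL for `accounts b`'s columns.
Matching on a.acct_id < b.acct_id. A NULL in a compared column never satisfies the condition.
- acct_id=NULL: no b row matches, row kept with b columns NULL.
- acct_id=5: 1 matching b row(s), so 1 row(s) emitted.
- acct_id=1: 3 matching b row(s), so 3 row(s) emitted.
- acct_id=8: no b row matches, row kept with b columns NULL.
- acct_id=5: 1 matching b row(s), so 1 row(s) emitted.
Total: 5 matched + 2 padded = 7 rows.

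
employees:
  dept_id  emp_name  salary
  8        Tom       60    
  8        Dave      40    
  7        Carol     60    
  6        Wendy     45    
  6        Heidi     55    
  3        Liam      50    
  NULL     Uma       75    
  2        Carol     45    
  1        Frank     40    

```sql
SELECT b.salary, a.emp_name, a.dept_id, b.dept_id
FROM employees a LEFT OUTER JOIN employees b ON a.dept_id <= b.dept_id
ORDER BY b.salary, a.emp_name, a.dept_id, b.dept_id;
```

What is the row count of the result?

39

LEFT JOIN keeps every row from `employees a`; unmatched rows get NULL for `employees b`'s columns.
Matching on a.dept_id <= b.dept_id. A NULL in a compared column never satisfies the condition.
- a (dept_id=8) pairs with 2 row(s) of b.
- a (dept_id=8) pairs with 2 row(s) of b.
- a (dept_id=7) pairs with 3 row(s) of b.
- a (dept_id=6) pairs with 5 row(s) of b.
- a (dept_id=6) pairs with 5 row(s) of b.
- a (dept_id=3) pairs with 6 row(s) of b.
- a (dept_id=NULL) has no partner → padded with NULL.
- a (dept_id=2) pairs with 7 row(s) of b.
- a (dept_id=1) pairs with 8 row(s) of b.
Total: 38 matched + 1 padded = 39 rows.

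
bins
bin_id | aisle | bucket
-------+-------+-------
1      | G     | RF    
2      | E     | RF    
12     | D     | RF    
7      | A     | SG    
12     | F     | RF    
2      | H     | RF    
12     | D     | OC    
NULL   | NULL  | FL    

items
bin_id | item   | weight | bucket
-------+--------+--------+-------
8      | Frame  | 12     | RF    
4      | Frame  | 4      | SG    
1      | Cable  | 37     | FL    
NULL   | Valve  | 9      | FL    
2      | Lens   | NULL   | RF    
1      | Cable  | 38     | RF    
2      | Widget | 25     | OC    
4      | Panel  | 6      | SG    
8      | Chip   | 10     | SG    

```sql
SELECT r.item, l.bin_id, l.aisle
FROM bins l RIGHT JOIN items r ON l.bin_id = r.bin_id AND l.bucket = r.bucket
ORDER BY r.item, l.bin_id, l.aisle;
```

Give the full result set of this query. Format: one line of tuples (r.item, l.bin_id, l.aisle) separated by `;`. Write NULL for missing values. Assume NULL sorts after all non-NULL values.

(Cable, 1, G); (Cable, NULL, NULL); (Chip, NULL, NULL); (Frame, NULL, NULL); (Frame, NULL, NULL); (Lens, 2, E); (Lens, 2, H); (Panel, NULL, NULL); (Valve, NULL, NULL); (Widget, NULL, NULL)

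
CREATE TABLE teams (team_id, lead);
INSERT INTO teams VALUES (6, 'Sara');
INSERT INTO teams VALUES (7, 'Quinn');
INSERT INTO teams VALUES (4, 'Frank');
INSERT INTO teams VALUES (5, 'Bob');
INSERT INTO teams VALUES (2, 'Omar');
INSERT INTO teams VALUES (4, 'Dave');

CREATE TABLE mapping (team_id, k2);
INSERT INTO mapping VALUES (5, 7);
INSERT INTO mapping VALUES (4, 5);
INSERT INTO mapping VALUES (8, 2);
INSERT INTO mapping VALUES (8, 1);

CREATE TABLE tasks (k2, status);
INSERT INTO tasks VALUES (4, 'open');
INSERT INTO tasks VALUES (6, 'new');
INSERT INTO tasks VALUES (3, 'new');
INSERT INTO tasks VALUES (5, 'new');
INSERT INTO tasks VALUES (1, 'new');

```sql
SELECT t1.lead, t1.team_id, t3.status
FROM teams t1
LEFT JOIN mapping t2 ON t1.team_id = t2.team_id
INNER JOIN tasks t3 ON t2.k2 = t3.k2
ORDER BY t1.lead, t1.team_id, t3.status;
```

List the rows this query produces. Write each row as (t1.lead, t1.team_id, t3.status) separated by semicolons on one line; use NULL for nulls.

Step 1 — t1 LEFT JOIN t2 on team_id → 6 row(s).
Then INNER JOIN `tasks t3` on k2: keep only rows whose t2.k2 appears in t3.

(Dave, 4, new); (Frank, 4, new)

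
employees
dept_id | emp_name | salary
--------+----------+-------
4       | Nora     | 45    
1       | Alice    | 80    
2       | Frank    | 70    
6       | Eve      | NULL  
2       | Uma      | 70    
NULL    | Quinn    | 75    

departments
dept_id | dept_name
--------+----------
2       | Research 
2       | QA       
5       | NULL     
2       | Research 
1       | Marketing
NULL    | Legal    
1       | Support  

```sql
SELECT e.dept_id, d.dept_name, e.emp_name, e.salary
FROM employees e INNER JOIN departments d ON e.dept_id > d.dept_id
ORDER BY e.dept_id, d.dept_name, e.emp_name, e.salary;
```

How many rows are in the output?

15

INNER JOIN keeps only pairs where the ON condition holds.
Matching on e.dept_id > d.dept_id. A NULL in a compared column never satisfies the condition.
- e row (dept_id=4): matches 5 d row(s) → 5 output row(s).
- e row (dept_id=1): no match → dropped.
- e row (dept_id=2): matches 2 d row(s) → 2 output row(s).
- e row (dept_id=6): matches 6 d row(s) → 6 output row(s).
- e row (dept_id=2): matches 2 d row(s) → 2 output row(s).
- e row (dept_id=NULL): no match → dropped.
Total: 15 rows.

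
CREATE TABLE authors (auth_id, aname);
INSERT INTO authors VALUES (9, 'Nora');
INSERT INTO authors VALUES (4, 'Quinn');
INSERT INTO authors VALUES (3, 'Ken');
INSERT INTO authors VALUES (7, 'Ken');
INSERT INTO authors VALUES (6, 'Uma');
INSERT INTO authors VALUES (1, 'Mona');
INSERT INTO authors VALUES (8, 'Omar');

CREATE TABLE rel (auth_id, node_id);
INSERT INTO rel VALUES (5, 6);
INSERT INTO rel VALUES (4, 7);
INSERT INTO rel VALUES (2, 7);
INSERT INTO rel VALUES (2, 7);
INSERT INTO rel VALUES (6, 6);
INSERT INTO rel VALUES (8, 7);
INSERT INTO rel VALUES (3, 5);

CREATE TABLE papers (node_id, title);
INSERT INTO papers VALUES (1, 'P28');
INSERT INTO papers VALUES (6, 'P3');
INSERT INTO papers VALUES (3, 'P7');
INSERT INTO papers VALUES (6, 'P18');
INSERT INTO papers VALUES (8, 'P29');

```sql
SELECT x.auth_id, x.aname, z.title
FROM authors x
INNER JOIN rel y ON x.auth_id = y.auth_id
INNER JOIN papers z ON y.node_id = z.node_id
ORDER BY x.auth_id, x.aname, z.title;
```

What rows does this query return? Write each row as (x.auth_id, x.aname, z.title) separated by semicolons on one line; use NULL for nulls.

(6, Uma, P18); (6, Uma, P3)

Step 1 — x INNER JOIN y on auth_id → 4 row(s).
Then INNER JOIN `papers z` on node_id: keep only rows whose y.node_id appears in z.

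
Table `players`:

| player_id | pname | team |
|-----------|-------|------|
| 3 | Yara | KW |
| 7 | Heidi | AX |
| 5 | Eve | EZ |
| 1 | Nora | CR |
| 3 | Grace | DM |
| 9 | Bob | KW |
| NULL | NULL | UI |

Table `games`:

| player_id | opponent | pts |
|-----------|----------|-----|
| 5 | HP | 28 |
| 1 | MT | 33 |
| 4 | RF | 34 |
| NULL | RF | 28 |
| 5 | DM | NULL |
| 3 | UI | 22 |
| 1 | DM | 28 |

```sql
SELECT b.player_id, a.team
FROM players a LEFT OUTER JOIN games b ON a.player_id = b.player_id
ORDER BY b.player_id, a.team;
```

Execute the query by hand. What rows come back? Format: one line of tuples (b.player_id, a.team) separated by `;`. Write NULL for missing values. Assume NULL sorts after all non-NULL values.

(1, CR); (1, CR); (3, DM); (3, KW); (5, EZ); (5, EZ); (NULL, AX); (NULL, KW); (NULL, UI)

LEFT JOIN keeps every row from `players`; unmatched rows get NULL for `games`'s columns.
Matching on a.player_id = b.player_id. A NULL in a compared column never satisfies the condition.
- player_id=3: 1 matching b row(s), so 1 row(s) emitted.
- player_id=7: no b row matches, row kept with b columns NULL.
- player_id=5: 2 matching b row(s), so 2 row(s) emitted.
- player_id=1: 2 matching b row(s), so 2 row(s) emitted.
- player_id=3: 1 matching b row(s), so 1 row(s) emitted.
- player_id=9: no b row matches, row kept with b columns NULL.
- player_id=NULL: no b row matches, row kept with b columns NULL.
After projecting and ordering:
b.player_id | a.team
1 | CR
1 | CR
3 | DM
3 | KW
5 | EZ
5 | EZ
NULL | AX
NULL | KW
NULL | UI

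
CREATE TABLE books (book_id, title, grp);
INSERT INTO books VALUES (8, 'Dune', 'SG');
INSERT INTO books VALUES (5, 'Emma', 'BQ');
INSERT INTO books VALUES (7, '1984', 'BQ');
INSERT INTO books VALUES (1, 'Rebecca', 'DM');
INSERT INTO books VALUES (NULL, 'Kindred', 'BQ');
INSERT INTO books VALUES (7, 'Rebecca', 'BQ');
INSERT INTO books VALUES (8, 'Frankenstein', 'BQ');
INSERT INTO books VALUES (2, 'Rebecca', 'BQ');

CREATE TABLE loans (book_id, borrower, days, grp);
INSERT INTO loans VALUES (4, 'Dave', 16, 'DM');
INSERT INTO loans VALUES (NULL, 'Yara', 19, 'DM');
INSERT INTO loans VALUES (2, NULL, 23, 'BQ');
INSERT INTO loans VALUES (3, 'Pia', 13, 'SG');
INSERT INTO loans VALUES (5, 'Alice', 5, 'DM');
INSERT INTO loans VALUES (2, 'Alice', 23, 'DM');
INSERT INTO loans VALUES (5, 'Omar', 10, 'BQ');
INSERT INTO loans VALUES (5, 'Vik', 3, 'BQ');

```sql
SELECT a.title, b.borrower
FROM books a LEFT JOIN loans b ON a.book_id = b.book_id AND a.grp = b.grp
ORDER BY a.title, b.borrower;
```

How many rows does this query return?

9

LEFT JOIN keeps every row from `books`; unmatched rows get NULL for `loans`'s columns.
Matching on a.book_id = b.book_id AND a.grp = b.grp. A NULL in a compared column never satisfies the condition.
- book_id=8, grp=SG: no b row matches, row kept with b columns NULL.
- book_id=5, grp=BQ: 2 matching b row(s), so 2 row(s) emitted.
- book_id=7, grp=BQ: no b row matches, row kept with b columns NULL.
- book_id=1, grp=DM: no b row matches, row kept with b columns NULL.
- book_id=NULL, grp=BQ: no b row matches, row kept with b columns NULL.
- book_id=7, grp=BQ: no b row matches, row kept with b columns NULL.
- book_id=8, grp=BQ: no b row matches, row kept with b columns NULL.
- book_id=2, grp=BQ: 1 matching b row(s), so 1 row(s) emitted.
Total: 3 matched + 6 padded = 9 rows.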